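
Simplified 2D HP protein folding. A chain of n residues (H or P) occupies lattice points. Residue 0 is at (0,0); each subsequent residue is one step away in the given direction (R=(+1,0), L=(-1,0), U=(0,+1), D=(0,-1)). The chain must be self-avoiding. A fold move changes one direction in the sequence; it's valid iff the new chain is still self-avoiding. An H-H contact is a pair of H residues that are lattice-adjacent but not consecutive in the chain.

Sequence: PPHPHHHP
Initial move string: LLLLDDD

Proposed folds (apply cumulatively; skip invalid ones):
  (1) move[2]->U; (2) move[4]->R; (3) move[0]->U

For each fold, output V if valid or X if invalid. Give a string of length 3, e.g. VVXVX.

Initial: LLLLDDD -> [(0, 0), (-1, 0), (-2, 0), (-3, 0), (-4, 0), (-4, -1), (-4, -2), (-4, -3)]
Fold 1: move[2]->U => LLULDDD VALID
Fold 2: move[4]->R => LLULRDD INVALID (collision), skipped
Fold 3: move[0]->U => ULULDDD VALID

Answer: VXV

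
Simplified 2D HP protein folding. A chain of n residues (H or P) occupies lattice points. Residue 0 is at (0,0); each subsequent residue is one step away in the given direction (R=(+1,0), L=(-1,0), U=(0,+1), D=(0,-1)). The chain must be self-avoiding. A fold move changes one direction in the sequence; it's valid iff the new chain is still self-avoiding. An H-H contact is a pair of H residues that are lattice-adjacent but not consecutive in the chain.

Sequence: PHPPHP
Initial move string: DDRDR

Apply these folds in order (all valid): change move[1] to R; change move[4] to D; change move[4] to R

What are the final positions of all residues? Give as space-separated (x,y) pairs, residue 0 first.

Initial moves: DDRDR
Fold: move[1]->R => DRRDR (positions: [(0, 0), (0, -1), (1, -1), (2, -1), (2, -2), (3, -2)])
Fold: move[4]->D => DRRDD (positions: [(0, 0), (0, -1), (1, -1), (2, -1), (2, -2), (2, -3)])
Fold: move[4]->R => DRRDR (positions: [(0, 0), (0, -1), (1, -1), (2, -1), (2, -2), (3, -2)])

Answer: (0,0) (0,-1) (1,-1) (2,-1) (2,-2) (3,-2)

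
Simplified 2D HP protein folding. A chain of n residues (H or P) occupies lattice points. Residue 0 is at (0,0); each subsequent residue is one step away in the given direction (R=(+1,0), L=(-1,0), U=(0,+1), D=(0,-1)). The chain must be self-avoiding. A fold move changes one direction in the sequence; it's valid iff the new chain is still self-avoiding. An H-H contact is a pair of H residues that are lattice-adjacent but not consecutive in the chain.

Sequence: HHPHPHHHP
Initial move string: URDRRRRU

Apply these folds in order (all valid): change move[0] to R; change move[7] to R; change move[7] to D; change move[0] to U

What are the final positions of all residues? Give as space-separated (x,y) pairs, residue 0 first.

Answer: (0,0) (0,1) (1,1) (1,0) (2,0) (3,0) (4,0) (5,0) (5,-1)

Derivation:
Initial moves: URDRRRRU
Fold: move[0]->R => RRDRRRRU (positions: [(0, 0), (1, 0), (2, 0), (2, -1), (3, -1), (4, -1), (5, -1), (6, -1), (6, 0)])
Fold: move[7]->R => RRDRRRRR (positions: [(0, 0), (1, 0), (2, 0), (2, -1), (3, -1), (4, -1), (5, -1), (6, -1), (7, -1)])
Fold: move[7]->D => RRDRRRRD (positions: [(0, 0), (1, 0), (2, 0), (2, -1), (3, -1), (4, -1), (5, -1), (6, -1), (6, -2)])
Fold: move[0]->U => URDRRRRD (positions: [(0, 0), (0, 1), (1, 1), (1, 0), (2, 0), (3, 0), (4, 0), (5, 0), (5, -1)])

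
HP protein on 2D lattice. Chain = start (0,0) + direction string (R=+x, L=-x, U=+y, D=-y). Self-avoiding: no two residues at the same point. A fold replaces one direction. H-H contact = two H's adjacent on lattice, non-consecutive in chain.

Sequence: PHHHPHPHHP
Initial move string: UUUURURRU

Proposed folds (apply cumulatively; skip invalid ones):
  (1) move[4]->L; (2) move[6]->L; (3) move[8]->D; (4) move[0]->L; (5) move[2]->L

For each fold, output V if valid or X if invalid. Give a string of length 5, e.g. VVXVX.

Answer: VXVVV

Derivation:
Initial: UUUURURRU -> [(0, 0), (0, 1), (0, 2), (0, 3), (0, 4), (1, 4), (1, 5), (2, 5), (3, 5), (3, 6)]
Fold 1: move[4]->L => UUUULURRU VALID
Fold 2: move[6]->L => UUUULULRU INVALID (collision), skipped
Fold 3: move[8]->D => UUUULURRD VALID
Fold 4: move[0]->L => LUUULURRD VALID
Fold 5: move[2]->L => LULULURRD VALID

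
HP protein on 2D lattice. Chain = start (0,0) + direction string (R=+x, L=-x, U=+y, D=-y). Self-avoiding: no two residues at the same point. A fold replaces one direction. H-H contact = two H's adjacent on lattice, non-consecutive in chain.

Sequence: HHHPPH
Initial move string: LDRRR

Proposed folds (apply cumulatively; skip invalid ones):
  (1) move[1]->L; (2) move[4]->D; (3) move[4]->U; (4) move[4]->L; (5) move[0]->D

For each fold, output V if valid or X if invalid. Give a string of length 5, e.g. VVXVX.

Initial: LDRRR -> [(0, 0), (-1, 0), (-1, -1), (0, -1), (1, -1), (2, -1)]
Fold 1: move[1]->L => LLRRR INVALID (collision), skipped
Fold 2: move[4]->D => LDRRD VALID
Fold 3: move[4]->U => LDRRU VALID
Fold 4: move[4]->L => LDRRL INVALID (collision), skipped
Fold 5: move[0]->D => DDRRU VALID

Answer: XVVXV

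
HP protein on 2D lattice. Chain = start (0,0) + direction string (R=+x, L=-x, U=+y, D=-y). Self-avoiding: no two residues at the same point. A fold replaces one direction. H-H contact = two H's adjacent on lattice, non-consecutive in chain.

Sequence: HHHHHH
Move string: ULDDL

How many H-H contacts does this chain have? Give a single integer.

Answer: 1

Derivation:
Positions: [(0, 0), (0, 1), (-1, 1), (-1, 0), (-1, -1), (-2, -1)]
H-H contact: residue 0 @(0,0) - residue 3 @(-1, 0)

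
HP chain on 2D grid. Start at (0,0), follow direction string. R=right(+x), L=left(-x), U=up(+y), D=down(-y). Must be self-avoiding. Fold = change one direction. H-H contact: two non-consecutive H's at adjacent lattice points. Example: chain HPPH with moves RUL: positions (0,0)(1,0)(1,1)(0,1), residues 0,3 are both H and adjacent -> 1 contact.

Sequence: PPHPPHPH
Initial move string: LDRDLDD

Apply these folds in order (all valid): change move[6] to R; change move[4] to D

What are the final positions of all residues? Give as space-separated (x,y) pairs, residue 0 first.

Answer: (0,0) (-1,0) (-1,-1) (0,-1) (0,-2) (0,-3) (0,-4) (1,-4)

Derivation:
Initial moves: LDRDLDD
Fold: move[6]->R => LDRDLDR (positions: [(0, 0), (-1, 0), (-1, -1), (0, -1), (0, -2), (-1, -2), (-1, -3), (0, -3)])
Fold: move[4]->D => LDRDDDR (positions: [(0, 0), (-1, 0), (-1, -1), (0, -1), (0, -2), (0, -3), (0, -4), (1, -4)])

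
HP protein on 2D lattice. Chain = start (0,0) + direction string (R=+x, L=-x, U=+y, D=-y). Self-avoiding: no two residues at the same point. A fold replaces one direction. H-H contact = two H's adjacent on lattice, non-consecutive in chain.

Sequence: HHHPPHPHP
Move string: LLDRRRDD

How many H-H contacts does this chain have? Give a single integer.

Answer: 1

Derivation:
Positions: [(0, 0), (-1, 0), (-2, 0), (-2, -1), (-1, -1), (0, -1), (1, -1), (1, -2), (1, -3)]
H-H contact: residue 0 @(0,0) - residue 5 @(0, -1)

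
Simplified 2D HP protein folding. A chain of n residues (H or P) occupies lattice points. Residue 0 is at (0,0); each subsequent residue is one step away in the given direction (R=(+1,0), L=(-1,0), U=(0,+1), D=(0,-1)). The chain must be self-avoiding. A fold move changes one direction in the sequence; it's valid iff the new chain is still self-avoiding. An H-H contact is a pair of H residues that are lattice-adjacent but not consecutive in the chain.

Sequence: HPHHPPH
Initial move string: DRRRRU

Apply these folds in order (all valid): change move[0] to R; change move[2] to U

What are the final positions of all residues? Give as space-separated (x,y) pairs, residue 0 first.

Initial moves: DRRRRU
Fold: move[0]->R => RRRRRU (positions: [(0, 0), (1, 0), (2, 0), (3, 0), (4, 0), (5, 0), (5, 1)])
Fold: move[2]->U => RRURRU (positions: [(0, 0), (1, 0), (2, 0), (2, 1), (3, 1), (4, 1), (4, 2)])

Answer: (0,0) (1,0) (2,0) (2,1) (3,1) (4,1) (4,2)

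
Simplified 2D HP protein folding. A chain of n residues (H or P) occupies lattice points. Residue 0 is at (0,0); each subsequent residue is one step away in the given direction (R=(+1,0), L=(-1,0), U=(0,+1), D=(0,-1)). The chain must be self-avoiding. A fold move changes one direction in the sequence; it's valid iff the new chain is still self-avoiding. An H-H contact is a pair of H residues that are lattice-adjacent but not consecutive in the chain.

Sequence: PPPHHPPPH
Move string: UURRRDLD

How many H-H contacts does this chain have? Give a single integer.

Positions: [(0, 0), (0, 1), (0, 2), (1, 2), (2, 2), (3, 2), (3, 1), (2, 1), (2, 0)]
No H-H contacts found.

Answer: 0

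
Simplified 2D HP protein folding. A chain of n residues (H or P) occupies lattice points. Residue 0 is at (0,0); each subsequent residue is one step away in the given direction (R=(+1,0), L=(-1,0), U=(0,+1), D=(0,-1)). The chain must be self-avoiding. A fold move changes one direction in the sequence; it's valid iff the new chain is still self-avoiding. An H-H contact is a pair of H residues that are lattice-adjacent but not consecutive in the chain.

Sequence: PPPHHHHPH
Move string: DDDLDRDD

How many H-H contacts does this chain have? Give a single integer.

Answer: 1

Derivation:
Positions: [(0, 0), (0, -1), (0, -2), (0, -3), (-1, -3), (-1, -4), (0, -4), (0, -5), (0, -6)]
H-H contact: residue 3 @(0,-3) - residue 6 @(0, -4)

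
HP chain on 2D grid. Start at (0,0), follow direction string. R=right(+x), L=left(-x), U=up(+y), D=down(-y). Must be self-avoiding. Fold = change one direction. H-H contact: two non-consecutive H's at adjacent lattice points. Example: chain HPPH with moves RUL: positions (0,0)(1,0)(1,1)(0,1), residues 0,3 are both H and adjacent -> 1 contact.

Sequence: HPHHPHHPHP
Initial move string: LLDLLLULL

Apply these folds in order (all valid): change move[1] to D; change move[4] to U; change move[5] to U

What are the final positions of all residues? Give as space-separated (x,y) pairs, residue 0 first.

Answer: (0,0) (-1,0) (-1,-1) (-1,-2) (-2,-2) (-2,-1) (-2,0) (-2,1) (-3,1) (-4,1)

Derivation:
Initial moves: LLDLLLULL
Fold: move[1]->D => LDDLLLULL (positions: [(0, 0), (-1, 0), (-1, -1), (-1, -2), (-2, -2), (-3, -2), (-4, -2), (-4, -1), (-5, -1), (-6, -1)])
Fold: move[4]->U => LDDLULULL (positions: [(0, 0), (-1, 0), (-1, -1), (-1, -2), (-2, -2), (-2, -1), (-3, -1), (-3, 0), (-4, 0), (-5, 0)])
Fold: move[5]->U => LDDLUUULL (positions: [(0, 0), (-1, 0), (-1, -1), (-1, -2), (-2, -2), (-2, -1), (-2, 0), (-2, 1), (-3, 1), (-4, 1)])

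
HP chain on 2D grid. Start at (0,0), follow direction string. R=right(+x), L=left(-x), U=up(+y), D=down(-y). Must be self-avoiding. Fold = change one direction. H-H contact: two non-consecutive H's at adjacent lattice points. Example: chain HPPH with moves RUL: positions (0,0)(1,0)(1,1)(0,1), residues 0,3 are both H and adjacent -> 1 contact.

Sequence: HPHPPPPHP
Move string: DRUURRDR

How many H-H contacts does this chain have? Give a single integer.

Answer: 0

Derivation:
Positions: [(0, 0), (0, -1), (1, -1), (1, 0), (1, 1), (2, 1), (3, 1), (3, 0), (4, 0)]
No H-H contacts found.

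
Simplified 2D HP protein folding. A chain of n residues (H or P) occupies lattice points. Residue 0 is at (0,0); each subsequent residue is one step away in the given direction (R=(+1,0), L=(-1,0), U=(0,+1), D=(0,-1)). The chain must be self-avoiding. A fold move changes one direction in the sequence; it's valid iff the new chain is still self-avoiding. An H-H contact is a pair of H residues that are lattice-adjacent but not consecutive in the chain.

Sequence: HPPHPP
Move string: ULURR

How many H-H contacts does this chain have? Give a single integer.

Answer: 0

Derivation:
Positions: [(0, 0), (0, 1), (-1, 1), (-1, 2), (0, 2), (1, 2)]
No H-H contacts found.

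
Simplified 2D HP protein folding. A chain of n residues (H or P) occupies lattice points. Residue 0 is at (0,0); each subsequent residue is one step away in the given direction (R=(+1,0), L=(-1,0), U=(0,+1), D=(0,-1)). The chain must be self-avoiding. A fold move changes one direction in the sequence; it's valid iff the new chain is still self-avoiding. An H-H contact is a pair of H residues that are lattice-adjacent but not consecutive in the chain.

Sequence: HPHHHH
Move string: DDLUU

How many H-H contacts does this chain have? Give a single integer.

Answer: 1

Derivation:
Positions: [(0, 0), (0, -1), (0, -2), (-1, -2), (-1, -1), (-1, 0)]
H-H contact: residue 0 @(0,0) - residue 5 @(-1, 0)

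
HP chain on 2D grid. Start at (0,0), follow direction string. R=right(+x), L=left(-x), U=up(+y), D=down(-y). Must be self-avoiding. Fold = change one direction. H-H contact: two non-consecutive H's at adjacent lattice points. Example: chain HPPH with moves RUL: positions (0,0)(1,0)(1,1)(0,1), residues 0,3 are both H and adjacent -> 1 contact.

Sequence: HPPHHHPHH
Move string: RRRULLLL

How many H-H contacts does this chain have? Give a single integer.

Positions: [(0, 0), (1, 0), (2, 0), (3, 0), (3, 1), (2, 1), (1, 1), (0, 1), (-1, 1)]
H-H contact: residue 0 @(0,0) - residue 7 @(0, 1)

Answer: 1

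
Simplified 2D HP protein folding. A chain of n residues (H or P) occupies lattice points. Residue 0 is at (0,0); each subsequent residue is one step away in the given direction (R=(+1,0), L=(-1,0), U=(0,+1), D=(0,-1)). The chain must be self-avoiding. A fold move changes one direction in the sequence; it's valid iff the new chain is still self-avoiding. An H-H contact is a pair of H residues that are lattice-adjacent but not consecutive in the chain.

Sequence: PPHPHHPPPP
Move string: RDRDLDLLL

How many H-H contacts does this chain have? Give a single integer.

Positions: [(0, 0), (1, 0), (1, -1), (2, -1), (2, -2), (1, -2), (1, -3), (0, -3), (-1, -3), (-2, -3)]
H-H contact: residue 2 @(1,-1) - residue 5 @(1, -2)

Answer: 1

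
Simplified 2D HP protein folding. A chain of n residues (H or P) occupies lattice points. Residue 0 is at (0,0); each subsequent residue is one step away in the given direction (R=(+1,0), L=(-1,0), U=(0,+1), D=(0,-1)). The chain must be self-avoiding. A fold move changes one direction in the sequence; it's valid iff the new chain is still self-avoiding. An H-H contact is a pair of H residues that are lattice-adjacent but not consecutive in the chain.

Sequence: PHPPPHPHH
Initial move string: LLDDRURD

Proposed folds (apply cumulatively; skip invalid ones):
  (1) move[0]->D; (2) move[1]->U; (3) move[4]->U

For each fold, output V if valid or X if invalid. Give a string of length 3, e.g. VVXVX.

Answer: VXX

Derivation:
Initial: LLDDRURD -> [(0, 0), (-1, 0), (-2, 0), (-2, -1), (-2, -2), (-1, -2), (-1, -1), (0, -1), (0, -2)]
Fold 1: move[0]->D => DLDDRURD VALID
Fold 2: move[1]->U => DUDDRURD INVALID (collision), skipped
Fold 3: move[4]->U => DLDDUURD INVALID (collision), skipped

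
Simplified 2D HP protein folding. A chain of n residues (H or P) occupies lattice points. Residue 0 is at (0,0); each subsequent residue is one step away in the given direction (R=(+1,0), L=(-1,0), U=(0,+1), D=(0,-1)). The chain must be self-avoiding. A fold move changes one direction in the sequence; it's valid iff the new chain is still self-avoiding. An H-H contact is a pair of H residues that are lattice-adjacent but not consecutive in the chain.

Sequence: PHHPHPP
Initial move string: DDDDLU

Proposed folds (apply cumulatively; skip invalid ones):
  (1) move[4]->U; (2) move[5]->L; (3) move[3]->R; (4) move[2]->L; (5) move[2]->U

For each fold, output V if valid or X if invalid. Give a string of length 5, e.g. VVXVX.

Answer: XVXVX

Derivation:
Initial: DDDDLU -> [(0, 0), (0, -1), (0, -2), (0, -3), (0, -4), (-1, -4), (-1, -3)]
Fold 1: move[4]->U => DDDDUU INVALID (collision), skipped
Fold 2: move[5]->L => DDDDLL VALID
Fold 3: move[3]->R => DDDRLL INVALID (collision), skipped
Fold 4: move[2]->L => DDLDLL VALID
Fold 5: move[2]->U => DDUDLL INVALID (collision), skipped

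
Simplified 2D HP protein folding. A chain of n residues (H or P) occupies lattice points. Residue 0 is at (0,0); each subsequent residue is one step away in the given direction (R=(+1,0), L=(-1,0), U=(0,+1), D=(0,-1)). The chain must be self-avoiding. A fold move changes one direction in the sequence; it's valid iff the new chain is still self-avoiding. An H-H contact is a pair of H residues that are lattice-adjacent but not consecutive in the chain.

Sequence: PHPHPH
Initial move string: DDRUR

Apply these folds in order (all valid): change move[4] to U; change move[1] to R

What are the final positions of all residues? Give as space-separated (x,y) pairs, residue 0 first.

Answer: (0,0) (0,-1) (1,-1) (2,-1) (2,0) (2,1)

Derivation:
Initial moves: DDRUR
Fold: move[4]->U => DDRUU (positions: [(0, 0), (0, -1), (0, -2), (1, -2), (1, -1), (1, 0)])
Fold: move[1]->R => DRRUU (positions: [(0, 0), (0, -1), (1, -1), (2, -1), (2, 0), (2, 1)])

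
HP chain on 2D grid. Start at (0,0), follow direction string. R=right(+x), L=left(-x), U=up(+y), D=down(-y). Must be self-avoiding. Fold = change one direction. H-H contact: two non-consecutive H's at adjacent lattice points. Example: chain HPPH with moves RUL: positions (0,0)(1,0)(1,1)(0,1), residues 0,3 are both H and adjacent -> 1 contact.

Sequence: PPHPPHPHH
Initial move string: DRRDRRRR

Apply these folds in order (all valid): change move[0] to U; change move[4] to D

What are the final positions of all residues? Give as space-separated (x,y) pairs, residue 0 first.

Answer: (0,0) (0,1) (1,1) (2,1) (2,0) (2,-1) (3,-1) (4,-1) (5,-1)

Derivation:
Initial moves: DRRDRRRR
Fold: move[0]->U => URRDRRRR (positions: [(0, 0), (0, 1), (1, 1), (2, 1), (2, 0), (3, 0), (4, 0), (5, 0), (6, 0)])
Fold: move[4]->D => URRDDRRR (positions: [(0, 0), (0, 1), (1, 1), (2, 1), (2, 0), (2, -1), (3, -1), (4, -1), (5, -1)])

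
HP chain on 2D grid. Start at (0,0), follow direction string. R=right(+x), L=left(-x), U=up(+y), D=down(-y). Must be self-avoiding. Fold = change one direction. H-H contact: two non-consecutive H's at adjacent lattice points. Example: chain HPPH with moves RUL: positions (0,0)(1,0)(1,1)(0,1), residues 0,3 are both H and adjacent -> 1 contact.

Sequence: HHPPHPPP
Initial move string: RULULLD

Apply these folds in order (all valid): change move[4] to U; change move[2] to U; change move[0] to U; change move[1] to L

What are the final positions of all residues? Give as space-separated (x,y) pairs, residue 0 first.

Initial moves: RULULLD
Fold: move[4]->U => RULUULD (positions: [(0, 0), (1, 0), (1, 1), (0, 1), (0, 2), (0, 3), (-1, 3), (-1, 2)])
Fold: move[2]->U => RUUUULD (positions: [(0, 0), (1, 0), (1, 1), (1, 2), (1, 3), (1, 4), (0, 4), (0, 3)])
Fold: move[0]->U => UUUUULD (positions: [(0, 0), (0, 1), (0, 2), (0, 3), (0, 4), (0, 5), (-1, 5), (-1, 4)])
Fold: move[1]->L => ULUUULD (positions: [(0, 0), (0, 1), (-1, 1), (-1, 2), (-1, 3), (-1, 4), (-2, 4), (-2, 3)])

Answer: (0,0) (0,1) (-1,1) (-1,2) (-1,3) (-1,4) (-2,4) (-2,3)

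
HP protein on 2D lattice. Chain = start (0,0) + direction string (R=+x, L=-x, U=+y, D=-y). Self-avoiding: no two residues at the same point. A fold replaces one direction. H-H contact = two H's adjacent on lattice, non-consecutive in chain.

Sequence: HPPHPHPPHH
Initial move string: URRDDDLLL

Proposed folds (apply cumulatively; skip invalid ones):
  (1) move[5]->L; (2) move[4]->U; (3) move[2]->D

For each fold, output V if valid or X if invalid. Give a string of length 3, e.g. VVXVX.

Initial: URRDDDLLL -> [(0, 0), (0, 1), (1, 1), (2, 1), (2, 0), (2, -1), (2, -2), (1, -2), (0, -2), (-1, -2)]
Fold 1: move[5]->L => URRDDLLLL VALID
Fold 2: move[4]->U => URRDULLLL INVALID (collision), skipped
Fold 3: move[2]->D => URDDDLLLL VALID

Answer: VXV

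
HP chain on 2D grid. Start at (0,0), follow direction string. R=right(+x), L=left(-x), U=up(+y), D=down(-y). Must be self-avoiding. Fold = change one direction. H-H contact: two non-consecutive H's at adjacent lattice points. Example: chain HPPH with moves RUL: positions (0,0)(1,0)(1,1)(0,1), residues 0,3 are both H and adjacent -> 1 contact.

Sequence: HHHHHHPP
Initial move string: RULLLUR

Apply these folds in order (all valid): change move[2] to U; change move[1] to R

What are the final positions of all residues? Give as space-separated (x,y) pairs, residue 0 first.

Initial moves: RULLLUR
Fold: move[2]->U => RUULLUR (positions: [(0, 0), (1, 0), (1, 1), (1, 2), (0, 2), (-1, 2), (-1, 3), (0, 3)])
Fold: move[1]->R => RRULLUR (positions: [(0, 0), (1, 0), (2, 0), (2, 1), (1, 1), (0, 1), (0, 2), (1, 2)])

Answer: (0,0) (1,0) (2,0) (2,1) (1,1) (0,1) (0,2) (1,2)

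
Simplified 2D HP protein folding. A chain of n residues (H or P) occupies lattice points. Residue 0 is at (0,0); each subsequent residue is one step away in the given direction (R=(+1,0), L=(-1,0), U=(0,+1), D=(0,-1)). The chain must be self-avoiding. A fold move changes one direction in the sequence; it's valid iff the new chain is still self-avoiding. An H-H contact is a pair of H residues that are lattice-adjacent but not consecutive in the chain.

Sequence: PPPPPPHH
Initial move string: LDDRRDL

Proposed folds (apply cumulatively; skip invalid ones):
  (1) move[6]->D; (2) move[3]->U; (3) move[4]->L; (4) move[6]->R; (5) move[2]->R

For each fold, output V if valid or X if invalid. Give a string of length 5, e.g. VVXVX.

Initial: LDDRRDL -> [(0, 0), (-1, 0), (-1, -1), (-1, -2), (0, -2), (1, -2), (1, -3), (0, -3)]
Fold 1: move[6]->D => LDDRRDD VALID
Fold 2: move[3]->U => LDDURDD INVALID (collision), skipped
Fold 3: move[4]->L => LDDRLDD INVALID (collision), skipped
Fold 4: move[6]->R => LDDRRDR VALID
Fold 5: move[2]->R => LDRRRDR VALID

Answer: VXXVV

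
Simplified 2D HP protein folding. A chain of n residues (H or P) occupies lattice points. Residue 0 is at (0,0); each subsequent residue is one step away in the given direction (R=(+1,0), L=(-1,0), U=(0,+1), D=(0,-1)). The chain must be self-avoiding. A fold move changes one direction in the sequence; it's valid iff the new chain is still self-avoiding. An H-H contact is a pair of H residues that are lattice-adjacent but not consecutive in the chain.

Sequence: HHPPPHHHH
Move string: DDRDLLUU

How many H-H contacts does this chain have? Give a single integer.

Positions: [(0, 0), (0, -1), (0, -2), (1, -2), (1, -3), (0, -3), (-1, -3), (-1, -2), (-1, -1)]
H-H contact: residue 1 @(0,-1) - residue 8 @(-1, -1)

Answer: 1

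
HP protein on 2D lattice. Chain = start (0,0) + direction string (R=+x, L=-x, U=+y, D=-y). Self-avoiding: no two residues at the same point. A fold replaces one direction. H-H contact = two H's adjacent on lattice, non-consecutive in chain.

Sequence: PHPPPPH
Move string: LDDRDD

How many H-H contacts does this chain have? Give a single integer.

Answer: 0

Derivation:
Positions: [(0, 0), (-1, 0), (-1, -1), (-1, -2), (0, -2), (0, -3), (0, -4)]
No H-H contacts found.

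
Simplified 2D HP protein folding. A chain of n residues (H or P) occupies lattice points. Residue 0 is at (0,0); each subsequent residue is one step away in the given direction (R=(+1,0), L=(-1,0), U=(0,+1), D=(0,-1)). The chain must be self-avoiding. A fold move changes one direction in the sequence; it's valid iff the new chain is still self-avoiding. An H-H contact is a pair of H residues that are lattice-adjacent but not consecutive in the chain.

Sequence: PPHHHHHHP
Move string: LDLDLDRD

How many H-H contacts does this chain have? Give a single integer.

Positions: [(0, 0), (-1, 0), (-1, -1), (-2, -1), (-2, -2), (-3, -2), (-3, -3), (-2, -3), (-2, -4)]
H-H contact: residue 4 @(-2,-2) - residue 7 @(-2, -3)

Answer: 1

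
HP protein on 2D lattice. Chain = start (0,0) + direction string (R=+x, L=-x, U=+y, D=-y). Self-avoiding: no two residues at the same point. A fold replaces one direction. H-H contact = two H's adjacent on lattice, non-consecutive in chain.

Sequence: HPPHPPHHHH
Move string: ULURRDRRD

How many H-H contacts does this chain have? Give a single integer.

Positions: [(0, 0), (0, 1), (-1, 1), (-1, 2), (0, 2), (1, 2), (1, 1), (2, 1), (3, 1), (3, 0)]
No H-H contacts found.

Answer: 0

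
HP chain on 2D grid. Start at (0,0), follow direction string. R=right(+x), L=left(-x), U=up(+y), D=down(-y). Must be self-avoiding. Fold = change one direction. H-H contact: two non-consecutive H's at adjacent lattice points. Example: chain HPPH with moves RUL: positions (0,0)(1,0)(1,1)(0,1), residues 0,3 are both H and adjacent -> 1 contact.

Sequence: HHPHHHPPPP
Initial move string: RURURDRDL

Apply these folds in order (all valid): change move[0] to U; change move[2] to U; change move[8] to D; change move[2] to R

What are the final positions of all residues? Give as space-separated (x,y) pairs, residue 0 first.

Answer: (0,0) (0,1) (0,2) (1,2) (1,3) (2,3) (2,2) (3,2) (3,1) (3,0)

Derivation:
Initial moves: RURURDRDL
Fold: move[0]->U => UURURDRDL (positions: [(0, 0), (0, 1), (0, 2), (1, 2), (1, 3), (2, 3), (2, 2), (3, 2), (3, 1), (2, 1)])
Fold: move[2]->U => UUUURDRDL (positions: [(0, 0), (0, 1), (0, 2), (0, 3), (0, 4), (1, 4), (1, 3), (2, 3), (2, 2), (1, 2)])
Fold: move[8]->D => UUUURDRDD (positions: [(0, 0), (0, 1), (0, 2), (0, 3), (0, 4), (1, 4), (1, 3), (2, 3), (2, 2), (2, 1)])
Fold: move[2]->R => UURURDRDD (positions: [(0, 0), (0, 1), (0, 2), (1, 2), (1, 3), (2, 3), (2, 2), (3, 2), (3, 1), (3, 0)])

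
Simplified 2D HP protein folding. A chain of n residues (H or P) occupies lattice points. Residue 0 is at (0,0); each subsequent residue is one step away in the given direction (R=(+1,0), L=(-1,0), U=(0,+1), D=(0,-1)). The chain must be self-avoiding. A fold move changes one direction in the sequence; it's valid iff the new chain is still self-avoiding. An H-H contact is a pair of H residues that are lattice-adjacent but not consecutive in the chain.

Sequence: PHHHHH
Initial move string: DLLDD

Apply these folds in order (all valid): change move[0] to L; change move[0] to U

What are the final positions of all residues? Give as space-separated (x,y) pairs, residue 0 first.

Initial moves: DLLDD
Fold: move[0]->L => LLLDD (positions: [(0, 0), (-1, 0), (-2, 0), (-3, 0), (-3, -1), (-3, -2)])
Fold: move[0]->U => ULLDD (positions: [(0, 0), (0, 1), (-1, 1), (-2, 1), (-2, 0), (-2, -1)])

Answer: (0,0) (0,1) (-1,1) (-2,1) (-2,0) (-2,-1)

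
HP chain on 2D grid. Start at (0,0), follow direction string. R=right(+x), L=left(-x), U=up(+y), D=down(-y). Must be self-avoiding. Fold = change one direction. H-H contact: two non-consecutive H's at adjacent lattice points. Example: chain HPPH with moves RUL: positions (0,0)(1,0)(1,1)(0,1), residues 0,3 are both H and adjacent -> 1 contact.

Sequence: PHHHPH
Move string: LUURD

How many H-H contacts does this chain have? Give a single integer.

Answer: 1

Derivation:
Positions: [(0, 0), (-1, 0), (-1, 1), (-1, 2), (0, 2), (0, 1)]
H-H contact: residue 2 @(-1,1) - residue 5 @(0, 1)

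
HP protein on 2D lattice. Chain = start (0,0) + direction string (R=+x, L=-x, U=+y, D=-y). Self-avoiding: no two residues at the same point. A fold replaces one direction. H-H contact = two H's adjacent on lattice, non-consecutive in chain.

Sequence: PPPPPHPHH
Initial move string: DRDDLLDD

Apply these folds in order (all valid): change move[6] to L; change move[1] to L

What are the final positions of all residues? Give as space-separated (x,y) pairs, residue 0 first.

Initial moves: DRDDLLDD
Fold: move[6]->L => DRDDLLLD (positions: [(0, 0), (0, -1), (1, -1), (1, -2), (1, -3), (0, -3), (-1, -3), (-2, -3), (-2, -4)])
Fold: move[1]->L => DLDDLLLD (positions: [(0, 0), (0, -1), (-1, -1), (-1, -2), (-1, -3), (-2, -3), (-3, -3), (-4, -3), (-4, -4)])

Answer: (0,0) (0,-1) (-1,-1) (-1,-2) (-1,-3) (-2,-3) (-3,-3) (-4,-3) (-4,-4)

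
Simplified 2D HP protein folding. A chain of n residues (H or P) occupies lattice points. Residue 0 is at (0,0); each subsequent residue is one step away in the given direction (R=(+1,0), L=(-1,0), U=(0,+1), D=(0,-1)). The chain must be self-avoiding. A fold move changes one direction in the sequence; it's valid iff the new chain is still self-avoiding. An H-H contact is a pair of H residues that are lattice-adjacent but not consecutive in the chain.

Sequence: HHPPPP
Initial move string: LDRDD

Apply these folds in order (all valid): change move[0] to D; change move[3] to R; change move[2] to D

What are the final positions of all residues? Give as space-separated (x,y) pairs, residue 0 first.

Answer: (0,0) (0,-1) (0,-2) (0,-3) (1,-3) (1,-4)

Derivation:
Initial moves: LDRDD
Fold: move[0]->D => DDRDD (positions: [(0, 0), (0, -1), (0, -2), (1, -2), (1, -3), (1, -4)])
Fold: move[3]->R => DDRRD (positions: [(0, 0), (0, -1), (0, -2), (1, -2), (2, -2), (2, -3)])
Fold: move[2]->D => DDDRD (positions: [(0, 0), (0, -1), (0, -2), (0, -3), (1, -3), (1, -4)])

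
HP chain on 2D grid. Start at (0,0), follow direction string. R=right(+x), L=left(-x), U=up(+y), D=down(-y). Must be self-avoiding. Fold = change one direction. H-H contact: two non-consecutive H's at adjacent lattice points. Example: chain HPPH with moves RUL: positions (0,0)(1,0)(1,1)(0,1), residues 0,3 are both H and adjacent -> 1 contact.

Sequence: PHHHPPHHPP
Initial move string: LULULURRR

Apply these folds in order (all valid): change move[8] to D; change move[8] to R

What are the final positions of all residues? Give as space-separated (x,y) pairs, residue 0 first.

Initial moves: LULULURRR
Fold: move[8]->D => LULULURRD (positions: [(0, 0), (-1, 0), (-1, 1), (-2, 1), (-2, 2), (-3, 2), (-3, 3), (-2, 3), (-1, 3), (-1, 2)])
Fold: move[8]->R => LULULURRR (positions: [(0, 0), (-1, 0), (-1, 1), (-2, 1), (-2, 2), (-3, 2), (-3, 3), (-2, 3), (-1, 3), (0, 3)])

Answer: (0,0) (-1,0) (-1,1) (-2,1) (-2,2) (-3,2) (-3,3) (-2,3) (-1,3) (0,3)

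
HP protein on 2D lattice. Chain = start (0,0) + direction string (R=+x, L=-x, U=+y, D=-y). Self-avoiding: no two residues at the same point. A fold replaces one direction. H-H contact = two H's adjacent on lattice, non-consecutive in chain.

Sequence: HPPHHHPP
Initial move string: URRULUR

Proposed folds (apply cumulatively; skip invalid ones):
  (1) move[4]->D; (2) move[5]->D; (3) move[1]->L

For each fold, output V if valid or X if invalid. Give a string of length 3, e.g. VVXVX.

Answer: XXX

Derivation:
Initial: URRULUR -> [(0, 0), (0, 1), (1, 1), (2, 1), (2, 2), (1, 2), (1, 3), (2, 3)]
Fold 1: move[4]->D => URRUDUR INVALID (collision), skipped
Fold 2: move[5]->D => URRULDR INVALID (collision), skipped
Fold 3: move[1]->L => ULRULUR INVALID (collision), skipped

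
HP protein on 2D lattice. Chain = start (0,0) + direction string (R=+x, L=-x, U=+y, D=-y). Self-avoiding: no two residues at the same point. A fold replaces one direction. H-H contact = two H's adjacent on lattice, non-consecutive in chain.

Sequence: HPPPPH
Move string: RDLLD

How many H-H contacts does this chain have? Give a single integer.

Positions: [(0, 0), (1, 0), (1, -1), (0, -1), (-1, -1), (-1, -2)]
No H-H contacts found.

Answer: 0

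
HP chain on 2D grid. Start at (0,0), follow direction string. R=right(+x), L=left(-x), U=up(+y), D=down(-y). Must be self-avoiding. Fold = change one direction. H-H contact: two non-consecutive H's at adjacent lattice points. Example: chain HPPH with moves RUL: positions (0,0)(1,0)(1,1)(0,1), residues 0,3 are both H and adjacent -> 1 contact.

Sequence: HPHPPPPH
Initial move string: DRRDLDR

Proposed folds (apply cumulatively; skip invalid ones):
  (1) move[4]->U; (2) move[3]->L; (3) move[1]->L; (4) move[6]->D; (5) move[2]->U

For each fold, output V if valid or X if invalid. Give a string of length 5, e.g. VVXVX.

Initial: DRRDLDR -> [(0, 0), (0, -1), (1, -1), (2, -1), (2, -2), (1, -2), (1, -3), (2, -3)]
Fold 1: move[4]->U => DRRDUDR INVALID (collision), skipped
Fold 2: move[3]->L => DRRLLDR INVALID (collision), skipped
Fold 3: move[1]->L => DLRDLDR INVALID (collision), skipped
Fold 4: move[6]->D => DRRDLDD VALID
Fold 5: move[2]->U => DRUDLDD INVALID (collision), skipped

Answer: XXXVX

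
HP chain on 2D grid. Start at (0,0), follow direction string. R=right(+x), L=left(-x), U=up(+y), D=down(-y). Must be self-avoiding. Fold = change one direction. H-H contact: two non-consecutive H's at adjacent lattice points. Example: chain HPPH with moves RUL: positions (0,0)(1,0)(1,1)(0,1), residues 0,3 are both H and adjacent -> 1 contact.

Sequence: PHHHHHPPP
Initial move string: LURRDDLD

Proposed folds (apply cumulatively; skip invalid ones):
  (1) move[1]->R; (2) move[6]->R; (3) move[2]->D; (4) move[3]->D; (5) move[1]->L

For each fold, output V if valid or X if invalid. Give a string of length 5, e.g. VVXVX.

Answer: XVXXX

Derivation:
Initial: LURRDDLD -> [(0, 0), (-1, 0), (-1, 1), (0, 1), (1, 1), (1, 0), (1, -1), (0, -1), (0, -2)]
Fold 1: move[1]->R => LRRRDDLD INVALID (collision), skipped
Fold 2: move[6]->R => LURRDDRD VALID
Fold 3: move[2]->D => LUDRDDRD INVALID (collision), skipped
Fold 4: move[3]->D => LURDDDRD INVALID (collision), skipped
Fold 5: move[1]->L => LLRRDDRD INVALID (collision), skipped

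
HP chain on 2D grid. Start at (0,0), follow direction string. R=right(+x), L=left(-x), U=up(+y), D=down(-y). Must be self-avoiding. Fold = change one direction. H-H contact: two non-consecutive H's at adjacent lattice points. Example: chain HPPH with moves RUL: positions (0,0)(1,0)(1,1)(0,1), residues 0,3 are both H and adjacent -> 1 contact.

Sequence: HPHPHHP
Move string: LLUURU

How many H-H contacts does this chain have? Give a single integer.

Positions: [(0, 0), (-1, 0), (-2, 0), (-2, 1), (-2, 2), (-1, 2), (-1, 3)]
No H-H contacts found.

Answer: 0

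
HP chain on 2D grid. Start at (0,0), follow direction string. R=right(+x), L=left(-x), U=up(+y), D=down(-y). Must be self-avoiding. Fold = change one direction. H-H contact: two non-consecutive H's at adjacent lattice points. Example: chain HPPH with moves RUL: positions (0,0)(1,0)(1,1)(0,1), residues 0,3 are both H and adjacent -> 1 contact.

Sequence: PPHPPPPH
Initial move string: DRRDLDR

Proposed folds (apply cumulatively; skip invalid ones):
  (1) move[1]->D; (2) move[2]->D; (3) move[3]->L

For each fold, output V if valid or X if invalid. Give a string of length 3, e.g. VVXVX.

Initial: DRRDLDR -> [(0, 0), (0, -1), (1, -1), (2, -1), (2, -2), (1, -2), (1, -3), (2, -3)]
Fold 1: move[1]->D => DDRDLDR VALID
Fold 2: move[2]->D => DDDDLDR VALID
Fold 3: move[3]->L => DDDLLDR VALID

Answer: VVV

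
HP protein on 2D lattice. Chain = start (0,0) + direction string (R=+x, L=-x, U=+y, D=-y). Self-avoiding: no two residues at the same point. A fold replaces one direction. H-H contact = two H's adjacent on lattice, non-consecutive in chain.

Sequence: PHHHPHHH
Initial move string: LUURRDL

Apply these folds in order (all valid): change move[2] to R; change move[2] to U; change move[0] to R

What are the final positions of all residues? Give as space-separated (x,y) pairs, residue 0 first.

Initial moves: LUURRDL
Fold: move[2]->R => LURRRDL (positions: [(0, 0), (-1, 0), (-1, 1), (0, 1), (1, 1), (2, 1), (2, 0), (1, 0)])
Fold: move[2]->U => LUURRDL (positions: [(0, 0), (-1, 0), (-1, 1), (-1, 2), (0, 2), (1, 2), (1, 1), (0, 1)])
Fold: move[0]->R => RUURRDL (positions: [(0, 0), (1, 0), (1, 1), (1, 2), (2, 2), (3, 2), (3, 1), (2, 1)])

Answer: (0,0) (1,0) (1,1) (1,2) (2,2) (3,2) (3,1) (2,1)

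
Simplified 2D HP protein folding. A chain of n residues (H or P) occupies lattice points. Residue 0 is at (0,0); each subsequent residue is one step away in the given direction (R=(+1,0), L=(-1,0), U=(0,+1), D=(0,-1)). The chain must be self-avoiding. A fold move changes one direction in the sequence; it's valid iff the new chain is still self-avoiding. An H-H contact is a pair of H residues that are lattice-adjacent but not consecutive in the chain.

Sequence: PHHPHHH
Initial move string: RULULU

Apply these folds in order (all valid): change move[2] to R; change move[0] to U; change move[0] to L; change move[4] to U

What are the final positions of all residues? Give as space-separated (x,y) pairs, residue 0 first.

Initial moves: RULULU
Fold: move[2]->R => RURULU (positions: [(0, 0), (1, 0), (1, 1), (2, 1), (2, 2), (1, 2), (1, 3)])
Fold: move[0]->U => UURULU (positions: [(0, 0), (0, 1), (0, 2), (1, 2), (1, 3), (0, 3), (0, 4)])
Fold: move[0]->L => LURULU (positions: [(0, 0), (-1, 0), (-1, 1), (0, 1), (0, 2), (-1, 2), (-1, 3)])
Fold: move[4]->U => LURUUU (positions: [(0, 0), (-1, 0), (-1, 1), (0, 1), (0, 2), (0, 3), (0, 4)])

Answer: (0,0) (-1,0) (-1,1) (0,1) (0,2) (0,3) (0,4)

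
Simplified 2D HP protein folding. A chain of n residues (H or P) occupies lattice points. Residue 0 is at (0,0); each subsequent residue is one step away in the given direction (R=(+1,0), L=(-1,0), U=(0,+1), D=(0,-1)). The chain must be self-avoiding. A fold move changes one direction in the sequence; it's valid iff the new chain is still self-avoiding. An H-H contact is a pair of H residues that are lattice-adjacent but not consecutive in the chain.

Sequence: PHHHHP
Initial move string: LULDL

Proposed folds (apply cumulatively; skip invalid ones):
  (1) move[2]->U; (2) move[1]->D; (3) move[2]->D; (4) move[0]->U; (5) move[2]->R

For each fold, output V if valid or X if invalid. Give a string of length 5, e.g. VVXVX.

Answer: XVVXV

Derivation:
Initial: LULDL -> [(0, 0), (-1, 0), (-1, 1), (-2, 1), (-2, 0), (-3, 0)]
Fold 1: move[2]->U => LUUDL INVALID (collision), skipped
Fold 2: move[1]->D => LDLDL VALID
Fold 3: move[2]->D => LDDDL VALID
Fold 4: move[0]->U => UDDDL INVALID (collision), skipped
Fold 5: move[2]->R => LDRDL VALID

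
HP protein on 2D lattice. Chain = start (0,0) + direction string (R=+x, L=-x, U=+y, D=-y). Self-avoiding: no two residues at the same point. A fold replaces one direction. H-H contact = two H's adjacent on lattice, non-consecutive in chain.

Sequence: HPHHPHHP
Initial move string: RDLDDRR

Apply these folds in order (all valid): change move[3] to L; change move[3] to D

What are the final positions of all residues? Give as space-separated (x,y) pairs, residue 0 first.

Initial moves: RDLDDRR
Fold: move[3]->L => RDLLDRR (positions: [(0, 0), (1, 0), (1, -1), (0, -1), (-1, -1), (-1, -2), (0, -2), (1, -2)])
Fold: move[3]->D => RDLDDRR (positions: [(0, 0), (1, 0), (1, -1), (0, -1), (0, -2), (0, -3), (1, -3), (2, -3)])

Answer: (0,0) (1,0) (1,-1) (0,-1) (0,-2) (0,-3) (1,-3) (2,-3)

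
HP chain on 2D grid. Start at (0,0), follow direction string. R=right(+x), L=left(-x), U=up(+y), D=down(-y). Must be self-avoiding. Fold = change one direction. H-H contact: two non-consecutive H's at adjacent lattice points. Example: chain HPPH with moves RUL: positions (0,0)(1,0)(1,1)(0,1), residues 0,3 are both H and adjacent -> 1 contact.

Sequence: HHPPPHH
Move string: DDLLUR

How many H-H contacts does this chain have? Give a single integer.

Positions: [(0, 0), (0, -1), (0, -2), (-1, -2), (-2, -2), (-2, -1), (-1, -1)]
H-H contact: residue 1 @(0,-1) - residue 6 @(-1, -1)

Answer: 1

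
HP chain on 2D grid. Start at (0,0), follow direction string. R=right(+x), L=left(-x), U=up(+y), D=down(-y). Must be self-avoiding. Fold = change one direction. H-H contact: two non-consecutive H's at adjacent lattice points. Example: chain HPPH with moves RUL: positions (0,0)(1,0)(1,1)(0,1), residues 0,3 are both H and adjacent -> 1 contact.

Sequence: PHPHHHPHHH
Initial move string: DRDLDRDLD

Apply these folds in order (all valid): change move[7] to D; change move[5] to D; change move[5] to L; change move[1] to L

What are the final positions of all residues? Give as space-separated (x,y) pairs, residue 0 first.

Answer: (0,0) (0,-1) (-1,-1) (-1,-2) (-2,-2) (-2,-3) (-3,-3) (-3,-4) (-3,-5) (-3,-6)

Derivation:
Initial moves: DRDLDRDLD
Fold: move[7]->D => DRDLDRDDD (positions: [(0, 0), (0, -1), (1, -1), (1, -2), (0, -2), (0, -3), (1, -3), (1, -4), (1, -5), (1, -6)])
Fold: move[5]->D => DRDLDDDDD (positions: [(0, 0), (0, -1), (1, -1), (1, -2), (0, -2), (0, -3), (0, -4), (0, -5), (0, -6), (0, -7)])
Fold: move[5]->L => DRDLDLDDD (positions: [(0, 0), (0, -1), (1, -1), (1, -2), (0, -2), (0, -3), (-1, -3), (-1, -4), (-1, -5), (-1, -6)])
Fold: move[1]->L => DLDLDLDDD (positions: [(0, 0), (0, -1), (-1, -1), (-1, -2), (-2, -2), (-2, -3), (-3, -3), (-3, -4), (-3, -5), (-3, -6)])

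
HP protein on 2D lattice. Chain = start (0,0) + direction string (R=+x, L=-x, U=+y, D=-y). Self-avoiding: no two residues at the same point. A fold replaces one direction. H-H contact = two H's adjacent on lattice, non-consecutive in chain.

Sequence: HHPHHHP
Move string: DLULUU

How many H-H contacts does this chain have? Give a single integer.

Answer: 1

Derivation:
Positions: [(0, 0), (0, -1), (-1, -1), (-1, 0), (-2, 0), (-2, 1), (-2, 2)]
H-H contact: residue 0 @(0,0) - residue 3 @(-1, 0)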